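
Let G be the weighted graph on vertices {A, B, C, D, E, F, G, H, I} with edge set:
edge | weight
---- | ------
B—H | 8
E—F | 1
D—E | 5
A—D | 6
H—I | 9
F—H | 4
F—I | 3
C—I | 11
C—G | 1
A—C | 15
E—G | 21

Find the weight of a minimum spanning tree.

Prim, starting at E.
Step 1: cheapest edge leaving the tree is E—F (1); add F.
Step 2: cheapest edge leaving the tree is F—I (3); add I.
Step 3: cheapest edge leaving the tree is F—H (4); add H.
Step 4: cheapest edge leaving the tree is D—E (5); add D.
Step 5: cheapest edge leaving the tree is A—D (6); add A.
Step 6: cheapest edge leaving the tree is B—H (8); add B.
Step 7: cheapest edge leaving the tree is C—I (11); add C.
Step 8: cheapest edge leaving the tree is C—G (1); add G.
MST edges: E—F, F—I, F—H, D—E, A—D, B—H, C—I, C—G; total weight 1+3+4+5+6+8+11+1 = 39.

39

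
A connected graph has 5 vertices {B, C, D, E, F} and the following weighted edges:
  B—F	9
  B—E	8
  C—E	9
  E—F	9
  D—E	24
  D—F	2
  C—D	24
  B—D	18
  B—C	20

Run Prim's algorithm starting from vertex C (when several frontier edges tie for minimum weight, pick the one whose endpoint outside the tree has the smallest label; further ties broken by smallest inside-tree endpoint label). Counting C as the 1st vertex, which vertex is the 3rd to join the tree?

Prim's algorithm from C:
Step 1: cheapest edge leaving the tree is C—E (9); add E.
Step 2: cheapest edge leaving the tree is B—E (8); add B.
Step 3: cheapest edge leaving the tree is B—F (9); add F.
Step 4: cheapest edge leaving the tree is D—F (2); add D.
Vertex order: C, E, B, F, D. The 3rd vertex is B.

B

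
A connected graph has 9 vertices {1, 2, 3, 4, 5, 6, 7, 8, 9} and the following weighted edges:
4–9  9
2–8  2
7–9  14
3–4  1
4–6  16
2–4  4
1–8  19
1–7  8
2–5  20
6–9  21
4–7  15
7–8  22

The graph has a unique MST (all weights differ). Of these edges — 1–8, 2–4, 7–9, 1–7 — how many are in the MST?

Kruskal: consider edges lightest-first.
3–4 (1): add — endpoints in different components.
2–8 (2): add — endpoints in different components.
2–4 (4): add — endpoints in different components.
1–7 (8): add — endpoints in different components.
4–9 (9): add — endpoints in different components.
7–9 (14): add — endpoints in different components.
4–7 (15): skip — 4 and 7 already connected.
4–6 (16): add — endpoints in different components.
1–8 (19): skip — 1 and 8 already connected.
2–5 (20): add — endpoints in different components.
MST edge set: {3–4, 2–8, 2–4, 1–7, 4–9, 7–9, 4–6, 2–5}.
Of the listed edges, {2–4, 7–9, 1–7} are in the MST → 3.

3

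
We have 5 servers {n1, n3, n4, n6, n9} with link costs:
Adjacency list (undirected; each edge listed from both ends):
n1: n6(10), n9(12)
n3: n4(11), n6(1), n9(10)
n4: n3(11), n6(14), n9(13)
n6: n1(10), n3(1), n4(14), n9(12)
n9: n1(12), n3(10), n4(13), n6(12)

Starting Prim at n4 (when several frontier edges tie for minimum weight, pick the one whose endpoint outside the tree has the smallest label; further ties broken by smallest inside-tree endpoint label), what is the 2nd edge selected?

n3-n6

Grow the tree from n4 using Prim:
Step 1: cheapest edge leaving the tree is n3–n4 (11); add n3.
Step 2: cheapest edge leaving the tree is n3–n6 (1); add n6.
Step 3: cheapest edge leaving the tree is n1–n6 (10); add n1.
Step 4: cheapest edge leaving the tree is n3–n9 (10); add n9.
The 2nd edge added is n3–n6.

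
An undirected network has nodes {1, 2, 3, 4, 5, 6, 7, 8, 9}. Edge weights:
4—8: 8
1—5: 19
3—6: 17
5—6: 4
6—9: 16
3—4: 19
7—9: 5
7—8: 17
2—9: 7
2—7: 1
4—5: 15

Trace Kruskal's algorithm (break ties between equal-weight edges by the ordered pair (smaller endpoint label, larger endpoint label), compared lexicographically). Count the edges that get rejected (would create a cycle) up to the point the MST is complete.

Kruskal's algorithm — process edges by increasing weight (ties by edge label):
2—7 (1): add — endpoints in different components.
5—6 (4): add — endpoints in different components.
7—9 (5): add — endpoints in different components.
2—9 (7): skip — 2 and 9 already connected.
4—8 (8): add — endpoints in different components.
4—5 (15): add — endpoints in different components.
6—9 (16): add — endpoints in different components.
3—6 (17): add — endpoints in different components.
7—8 (17): skip — 7 and 8 already connected.
1—5 (19): add — endpoints in different components.
Edges rejected before the tree was complete: 2.

2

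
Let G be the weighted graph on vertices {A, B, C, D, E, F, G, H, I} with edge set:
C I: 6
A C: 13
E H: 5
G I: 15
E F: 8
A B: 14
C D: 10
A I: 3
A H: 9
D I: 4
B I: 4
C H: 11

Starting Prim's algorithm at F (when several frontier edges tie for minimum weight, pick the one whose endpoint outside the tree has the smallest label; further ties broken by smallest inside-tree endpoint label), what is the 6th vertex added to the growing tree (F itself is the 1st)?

B

Prim's algorithm from F:
Step 1: cheapest edge leaving the tree is E F (8); add E.
Step 2: cheapest edge leaving the tree is E H (5); add H.
Step 3: cheapest edge leaving the tree is A H (9); add A.
Step 4: cheapest edge leaving the tree is A I (3); add I.
Step 5: cheapest edge leaving the tree is B I (4); add B.
Step 6: cheapest edge leaving the tree is D I (4); add D.
Step 7: cheapest edge leaving the tree is C I (6); add C.
Step 8: cheapest edge leaving the tree is G I (15); add G.
Vertex order: F, E, H, A, I, B, D, C, G. The 6th vertex is B.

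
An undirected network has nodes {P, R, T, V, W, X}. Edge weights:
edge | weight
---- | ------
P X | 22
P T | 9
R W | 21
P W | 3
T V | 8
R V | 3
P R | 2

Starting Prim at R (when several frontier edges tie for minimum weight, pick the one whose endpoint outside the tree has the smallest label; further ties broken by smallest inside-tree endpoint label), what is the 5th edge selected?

Prim, starting at R.
Step 1: frontier [P R 2, R V 3, R W 21] → take P R (2); add P.
Step 2: frontier [P W 3, P T 9, P X 22, R V 3, R W 21] → take R V (3); add V.
Step 3: frontier [P W 3, P T 9, P X 22, R W 21, T V 8] → take P W (3); add W.
Step 4: frontier [P T 9, P X 22, T V 8] → take T V (8); add T.
Step 5: frontier [P X 22] → take P X (22); add X.
The 5th edge added is P X.

P-X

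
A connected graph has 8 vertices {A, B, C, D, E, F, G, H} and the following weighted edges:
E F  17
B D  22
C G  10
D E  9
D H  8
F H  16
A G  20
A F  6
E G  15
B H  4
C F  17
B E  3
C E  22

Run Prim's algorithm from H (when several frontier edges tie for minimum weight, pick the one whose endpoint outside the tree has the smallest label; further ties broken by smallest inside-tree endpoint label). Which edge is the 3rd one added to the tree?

D-H

Prim's algorithm from H:
Step 1: cheapest edge leaving the tree is B H (4); add B.
Step 2: cheapest edge leaving the tree is B E (3); add E.
Step 3: cheapest edge leaving the tree is D H (8); add D.
Step 4: cheapest edge leaving the tree is E G (15); add G.
Step 5: cheapest edge leaving the tree is C G (10); add C.
Step 6: cheapest edge leaving the tree is F H (16); add F.
Step 7: cheapest edge leaving the tree is A F (6); add A.
The 3rd edge added is D H.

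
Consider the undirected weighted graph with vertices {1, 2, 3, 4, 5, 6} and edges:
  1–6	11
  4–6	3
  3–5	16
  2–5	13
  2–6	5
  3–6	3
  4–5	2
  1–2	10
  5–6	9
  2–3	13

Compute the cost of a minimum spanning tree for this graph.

Prim, starting at 2.
Step 1: frontier [2–6 5, 1–2 10, 2–3 13, 2–5 13] → take 2–6 (5); add 6.
Step 2: frontier [1–2 10, 2–3 13, 2–5 13, 3–6 3, 4–6 3, 5–6 9, 1–6 11] → take 3–6 (3); add 3.
Step 3: frontier [1–2 10, 2–5 13, 3–5 16, 4–6 3, 5–6 9, 1–6 11] → take 4–6 (3); add 4.
Step 4: frontier [1–2 10, 2–5 13, 3–5 16, 4–5 2, 5–6 9, 1–6 11] → take 4–5 (2); add 5.
Step 5: frontier [1–2 10, 1–6 11] → take 1–2 (10); add 1.
MST edges: 2–6, 3–6, 4–6, 4–5, 1–2; total weight 5+3+3+2+10 = 23.

23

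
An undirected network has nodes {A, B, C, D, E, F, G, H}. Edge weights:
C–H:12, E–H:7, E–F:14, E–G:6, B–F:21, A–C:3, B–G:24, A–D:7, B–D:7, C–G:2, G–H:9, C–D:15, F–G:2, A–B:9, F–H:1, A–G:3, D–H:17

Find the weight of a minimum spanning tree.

Prim's algorithm from D:
Step 1: cheapest edge leaving the tree is A–D (7); add A.
Step 2: cheapest edge leaving the tree is A–C (3); add C.
Step 3: cheapest edge leaving the tree is C–G (2); add G.
Step 4: cheapest edge leaving the tree is F–G (2); add F.
Step 5: cheapest edge leaving the tree is F–H (1); add H.
Step 6: cheapest edge leaving the tree is E–G (6); add E.
Step 7: cheapest edge leaving the tree is B–D (7); add B.
MST edges: A–D, A–C, C–G, F–G, F–H, E–G, B–D; total weight 7+3+2+2+1+6+7 = 28.

28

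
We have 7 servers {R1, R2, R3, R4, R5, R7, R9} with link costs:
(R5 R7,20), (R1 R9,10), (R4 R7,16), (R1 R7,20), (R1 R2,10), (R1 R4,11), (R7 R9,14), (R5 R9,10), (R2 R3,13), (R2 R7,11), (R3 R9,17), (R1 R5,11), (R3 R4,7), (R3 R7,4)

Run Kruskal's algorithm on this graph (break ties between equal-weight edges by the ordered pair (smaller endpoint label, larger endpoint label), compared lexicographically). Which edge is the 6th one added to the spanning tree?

R1-R4

Sort edges by weight, then run Kruskal:
R3 R7 (4): add — endpoints in different components.
R3 R4 (7): add — endpoints in different components.
R1 R2 (10): add — endpoints in different components.
R1 R9 (10): add — endpoints in different components.
R5 R9 (10): add — endpoints in different components.
R1 R4 (11): add — endpoints in different components.
The 6th edge added is R1 R4.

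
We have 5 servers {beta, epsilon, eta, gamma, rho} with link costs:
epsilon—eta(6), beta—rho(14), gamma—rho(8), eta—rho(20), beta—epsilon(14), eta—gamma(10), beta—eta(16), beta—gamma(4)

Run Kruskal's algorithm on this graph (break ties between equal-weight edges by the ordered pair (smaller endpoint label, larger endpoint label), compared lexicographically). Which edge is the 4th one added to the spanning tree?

eta-gamma

Kruskal: consider edges lightest-first.
beta—gamma (4): add. Components now {beta,gamma} {rho} {eta} {epsilon}
epsilon—eta (6): add. Components now {beta,gamma} {rho} {epsilon,eta}
gamma—rho (8): add. Components now {beta,gamma,rho} {epsilon,eta}
eta—gamma (10): add. Components now {beta,epsilon,eta,gamma,rho}
The 4th edge added is eta—gamma.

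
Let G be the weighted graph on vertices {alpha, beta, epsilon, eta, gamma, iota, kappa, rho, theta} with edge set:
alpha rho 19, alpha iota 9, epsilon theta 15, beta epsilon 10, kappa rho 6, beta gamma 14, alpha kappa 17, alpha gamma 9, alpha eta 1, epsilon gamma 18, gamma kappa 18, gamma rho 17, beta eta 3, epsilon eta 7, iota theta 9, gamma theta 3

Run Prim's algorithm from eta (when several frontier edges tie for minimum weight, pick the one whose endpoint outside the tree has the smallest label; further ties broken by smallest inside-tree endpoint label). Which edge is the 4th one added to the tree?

alpha-gamma

Prim, starting at eta.
Step 1: cheapest edge leaving the tree is alpha eta (1); add alpha.
Step 2: cheapest edge leaving the tree is beta eta (3); add beta.
Step 3: cheapest edge leaving the tree is epsilon eta (7); add epsilon.
Step 4: cheapest edge leaving the tree is alpha gamma (9); add gamma.
Step 5: cheapest edge leaving the tree is gamma theta (3); add theta.
Step 6: cheapest edge leaving the tree is alpha iota (9); add iota.
Step 7: cheapest edge leaving the tree is alpha kappa (17); add kappa.
Step 8: cheapest edge leaving the tree is kappa rho (6); add rho.
The 4th edge added is alpha gamma.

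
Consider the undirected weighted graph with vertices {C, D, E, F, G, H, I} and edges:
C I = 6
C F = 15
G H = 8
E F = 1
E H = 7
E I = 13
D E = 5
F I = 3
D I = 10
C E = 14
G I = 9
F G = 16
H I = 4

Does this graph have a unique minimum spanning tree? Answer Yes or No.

Yes

Sort edges by weight, then run Kruskal:
E F (1): add — endpoints in different components.
F I (3): add — endpoints in different components.
H I (4): add — endpoints in different components.
D E (5): add — endpoints in different components.
C I (6): add — endpoints in different components.
E H (7): skip — E and H already connected.
G H (8): add — endpoints in different components.
Every non-tree edge has weight strictly greater than the heaviest edge on the tree path between its endpoints, so the MST is unique.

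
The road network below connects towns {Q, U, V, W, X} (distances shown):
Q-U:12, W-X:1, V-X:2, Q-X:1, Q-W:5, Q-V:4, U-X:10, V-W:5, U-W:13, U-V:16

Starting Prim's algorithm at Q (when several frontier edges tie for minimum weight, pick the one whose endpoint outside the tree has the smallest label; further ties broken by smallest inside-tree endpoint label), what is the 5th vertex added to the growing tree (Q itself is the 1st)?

Prim's algorithm from Q:
Step 1: cheapest edge leaving the tree is Q-X (1); add X.
Step 2: cheapest edge leaving the tree is W-X (1); add W.
Step 3: cheapest edge leaving the tree is V-X (2); add V.
Step 4: cheapest edge leaving the tree is U-X (10); add U.
Vertex order: Q, X, W, V, U. The 5th vertex is U.

U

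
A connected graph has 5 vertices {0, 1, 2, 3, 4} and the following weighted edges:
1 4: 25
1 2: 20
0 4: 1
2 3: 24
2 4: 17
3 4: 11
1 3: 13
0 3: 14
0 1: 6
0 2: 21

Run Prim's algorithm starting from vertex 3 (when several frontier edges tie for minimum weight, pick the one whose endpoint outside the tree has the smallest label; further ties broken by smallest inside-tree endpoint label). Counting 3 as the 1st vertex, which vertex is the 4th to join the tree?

Prim, starting at 3.
Step 1: cheapest edge leaving the tree is 3 4 (11); add 4.
Step 2: cheapest edge leaving the tree is 0 4 (1); add 0.
Step 3: cheapest edge leaving the tree is 0 1 (6); add 1.
Step 4: cheapest edge leaving the tree is 2 4 (17); add 2.
Vertex order: 3, 4, 0, 1, 2. The 4th vertex is 1.

1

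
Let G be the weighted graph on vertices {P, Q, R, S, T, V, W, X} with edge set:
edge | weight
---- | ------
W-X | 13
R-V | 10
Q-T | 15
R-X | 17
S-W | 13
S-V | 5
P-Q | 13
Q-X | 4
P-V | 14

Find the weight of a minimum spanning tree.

73

Kruskal's algorithm — process edges by increasing weight (ties by edge label):
Q-X (4): add — endpoints in different components.
S-V (5): add — endpoints in different components.
R-V (10): add — endpoints in different components.
P-Q (13): add — endpoints in different components.
S-W (13): add — endpoints in different components.
W-X (13): add — endpoints in different components.
P-V (14): skip — P and V already connected.
Q-T (15): add — endpoints in different components.
MST edges: Q-X, S-V, R-V, P-Q, S-W, W-X, Q-T; total weight 4+5+10+13+13+13+15 = 73.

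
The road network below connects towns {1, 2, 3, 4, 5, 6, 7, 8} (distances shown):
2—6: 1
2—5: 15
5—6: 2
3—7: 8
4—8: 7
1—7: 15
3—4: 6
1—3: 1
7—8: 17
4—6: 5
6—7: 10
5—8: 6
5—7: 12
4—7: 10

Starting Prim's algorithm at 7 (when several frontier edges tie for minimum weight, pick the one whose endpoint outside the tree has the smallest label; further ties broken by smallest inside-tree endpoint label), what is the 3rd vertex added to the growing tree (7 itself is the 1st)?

Grow the tree from 7 using Prim:
Step 1: cheapest edge leaving the tree is 3—7 (8); add 3.
Step 2: cheapest edge leaving the tree is 1—3 (1); add 1.
Step 3: cheapest edge leaving the tree is 3—4 (6); add 4.
Step 4: cheapest edge leaving the tree is 4—6 (5); add 6.
Step 5: cheapest edge leaving the tree is 2—6 (1); add 2.
Step 6: cheapest edge leaving the tree is 5—6 (2); add 5.
Step 7: cheapest edge leaving the tree is 5—8 (6); add 8.
Vertex order: 7, 3, 1, 4, 6, 2, 5, 8. The 3rd vertex is 1.

1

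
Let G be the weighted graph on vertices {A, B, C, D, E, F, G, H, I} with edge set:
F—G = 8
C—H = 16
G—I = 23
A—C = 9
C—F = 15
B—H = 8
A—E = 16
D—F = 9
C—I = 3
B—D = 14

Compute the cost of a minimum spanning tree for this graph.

Kruskal's algorithm — process edges by increasing weight (ties by edge label):
C—I (3): add — endpoints in different components.
B—H (8): add — endpoints in different components.
F—G (8): add — endpoints in different components.
A—C (9): add — endpoints in different components.
D—F (9): add — endpoints in different components.
B—D (14): add — endpoints in different components.
C—F (15): add — endpoints in different components.
A—E (16): add — endpoints in different components.
MST edges: C—I, B—H, F—G, A—C, D—F, B—D, C—F, A—E; total weight 3+8+8+9+9+14+15+16 = 82.

82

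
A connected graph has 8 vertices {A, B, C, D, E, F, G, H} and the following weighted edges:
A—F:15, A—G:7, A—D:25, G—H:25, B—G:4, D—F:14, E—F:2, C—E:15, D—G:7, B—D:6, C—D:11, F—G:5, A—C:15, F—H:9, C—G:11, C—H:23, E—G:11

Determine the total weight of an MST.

Kruskal's algorithm — process edges by increasing weight (ties by edge label):
E—F (2): add — endpoints in different components.
B—G (4): add — endpoints in different components.
F—G (5): add — endpoints in different components.
B—D (6): add — endpoints in different components.
A—G (7): add — endpoints in different components.
D—G (7): skip — D and G already connected.
F—H (9): add — endpoints in different components.
C—D (11): add — endpoints in different components.
MST edges: E—F, B—G, F—G, B—D, A—G, F—H, C—D; total weight 2+4+5+6+7+9+11 = 44.

44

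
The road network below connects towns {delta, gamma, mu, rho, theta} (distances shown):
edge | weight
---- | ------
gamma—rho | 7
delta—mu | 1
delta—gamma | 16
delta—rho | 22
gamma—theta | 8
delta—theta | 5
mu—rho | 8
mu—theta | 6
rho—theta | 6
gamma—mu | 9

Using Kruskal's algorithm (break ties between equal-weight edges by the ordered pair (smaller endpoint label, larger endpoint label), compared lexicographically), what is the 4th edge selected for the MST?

gamma-rho

Sort edges by weight, then run Kruskal:
delta—mu (1): add — endpoints in different components.
delta—theta (5): add — endpoints in different components.
mu—theta (6): skip — theta and mu already connected.
rho—theta (6): add — endpoints in different components.
gamma—rho (7): add — endpoints in different components.
The 4th edge added is gamma—rho.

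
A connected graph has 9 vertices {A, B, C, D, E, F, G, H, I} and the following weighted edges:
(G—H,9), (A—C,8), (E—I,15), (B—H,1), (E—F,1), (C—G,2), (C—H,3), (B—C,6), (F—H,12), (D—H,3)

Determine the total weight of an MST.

Kruskal's algorithm — process edges by increasing weight (ties by edge label):
B—H (1): add — endpoints in different components.
E—F (1): add — endpoints in different components.
C—G (2): add — endpoints in different components.
C—H (3): add — endpoints in different components.
D—H (3): add — endpoints in different components.
B—C (6): skip — B and C already connected.
A—C (8): add — endpoints in different components.
G—H (9): skip — G and H already connected.
F—H (12): add — endpoints in different components.
E—I (15): add — endpoints in different components.
MST edges: B—H, E—F, C—G, C—H, D—H, A—C, F—H, E—I; total weight 1+1+2+3+3+8+12+15 = 45.

45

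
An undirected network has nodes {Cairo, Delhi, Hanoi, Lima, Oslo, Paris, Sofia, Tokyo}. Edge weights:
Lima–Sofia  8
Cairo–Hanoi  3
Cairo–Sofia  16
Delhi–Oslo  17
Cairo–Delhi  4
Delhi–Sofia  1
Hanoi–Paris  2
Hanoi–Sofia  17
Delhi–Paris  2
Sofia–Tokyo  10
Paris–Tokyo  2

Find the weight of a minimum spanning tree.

35

Prim's algorithm from Paris:
Step 1: frontier [Delhi–Paris 2, Hanoi–Paris 2, Paris–Tokyo 2] → take Delhi–Paris (2); add Delhi.
Step 2: frontier [Delhi–Sofia 1, Cairo–Delhi 4, Delhi–Oslo 17, Hanoi–Paris 2, Paris–Tokyo 2] → take Delhi–Sofia (1); add Sofia.
Step 3: frontier [Cairo–Delhi 4, Delhi–Oslo 17, Hanoi–Paris 2, Paris–Tokyo 2, Lima–Sofia 8, Sofia–Tokyo 10, Cairo–Sofia 16, Hanoi–Sofia 17] → take Hanoi–Paris (2); add Hanoi.
Step 4: frontier [Cairo–Delhi 4, Delhi–Oslo 17, Cairo–Hanoi 3, Paris–Tokyo 2, Lima–Sofia 8, Sofia–Tokyo 10, Cairo–Sofia 16] → take Paris–Tokyo (2); add Tokyo.
Step 5: frontier [Cairo–Delhi 4, Delhi–Oslo 17, Cairo–Hanoi 3, Lima–Sofia 8, Cairo–Sofia 16] → take Cairo–Hanoi (3); add Cairo.
Step 6: frontier [Delhi–Oslo 17, Lima–Sofia 8] → take Lima–Sofia (8); add Lima.
Step 7: frontier [Delhi–Oslo 17] → take Delhi–Oslo (17); add Oslo.
MST edges: Delhi–Paris, Delhi–Sofia, Hanoi–Paris, Paris–Tokyo, Cairo–Hanoi, Lima–Sofia, Delhi–Oslo; total weight 2+1+2+2+3+8+17 = 35.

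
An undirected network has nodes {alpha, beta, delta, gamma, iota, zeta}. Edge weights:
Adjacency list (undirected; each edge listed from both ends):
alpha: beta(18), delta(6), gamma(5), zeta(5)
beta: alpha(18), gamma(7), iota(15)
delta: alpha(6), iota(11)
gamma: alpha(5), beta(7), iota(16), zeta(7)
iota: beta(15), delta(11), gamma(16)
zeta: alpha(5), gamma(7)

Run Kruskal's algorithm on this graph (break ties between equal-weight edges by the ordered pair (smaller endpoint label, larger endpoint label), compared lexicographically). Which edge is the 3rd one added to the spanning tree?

alpha-delta

Kruskal's algorithm — process edges by increasing weight (ties by edge label):
alpha-gamma (5): add. Components now {beta} {alpha,gamma} {delta} {zeta} {iota}
alpha-zeta (5): add. Components now {beta} {alpha,gamma,zeta} {delta} {iota}
alpha-delta (6): add. Components now {beta} {alpha,delta,gamma,zeta} {iota}
beta-gamma (7): add. Components now {alpha,beta,delta,gamma,zeta} {iota}
gamma-zeta (7): skip — gamma and zeta already connected.
delta-iota (11): add. Components now {alpha,beta,delta,gamma,iota,zeta}
The 3rd edge added is alpha-delta.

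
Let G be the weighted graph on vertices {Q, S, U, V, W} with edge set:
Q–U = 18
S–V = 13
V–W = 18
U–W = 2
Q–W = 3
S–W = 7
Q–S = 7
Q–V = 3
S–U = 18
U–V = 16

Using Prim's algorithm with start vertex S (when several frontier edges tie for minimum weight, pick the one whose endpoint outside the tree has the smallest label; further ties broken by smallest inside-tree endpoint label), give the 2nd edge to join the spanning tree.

Prim's algorithm from S:
Step 1: frontier [Q–S 7, S–W 7, S–V 13, S–U 18] → take Q–S (7); add Q.
Step 2: frontier [Q–V 3, Q–W 3, Q–U 18, S–W 7, S–V 13, S–U 18] → take Q–V (3); add V.
Step 3: frontier [Q–W 3, Q–U 18, S–W 7, S–U 18, U–V 16, V–W 18] → take Q–W (3); add W.
Step 4: frontier [Q–U 18, S–U 18, U–V 16, U–W 2] → take U–W (2); add U.
The 2nd edge added is Q–V.

Q-V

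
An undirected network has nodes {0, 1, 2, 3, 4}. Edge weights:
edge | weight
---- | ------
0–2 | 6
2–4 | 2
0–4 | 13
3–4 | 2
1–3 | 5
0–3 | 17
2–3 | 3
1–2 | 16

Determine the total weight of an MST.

15

Grow the tree from 3 using Prim:
Step 1: frontier [3–4 2, 2–3 3, 1–3 5, 0–3 17] → take 3–4 (2); add 4.
Step 2: frontier [2–3 3, 1–3 5, 0–3 17, 2–4 2, 0–4 13] → take 2–4 (2); add 2.
Step 3: frontier [0–2 6, 1–2 16, 1–3 5, 0–3 17, 0–4 13] → take 1–3 (5); add 1.
Step 4: frontier [0–2 6, 0–3 17, 0–4 13] → take 0–2 (6); add 0.
MST edges: 3–4, 2–4, 1–3, 0–2; total weight 2+2+5+6 = 15.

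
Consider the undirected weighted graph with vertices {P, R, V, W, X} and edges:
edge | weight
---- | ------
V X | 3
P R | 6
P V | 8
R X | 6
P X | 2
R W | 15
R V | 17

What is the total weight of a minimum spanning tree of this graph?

26

Grow the tree from P using Prim:
Step 1: frontier [P X 2, P R 6, P V 8] → take P X (2); add X.
Step 2: frontier [P R 6, P V 8, V X 3, R X 6] → take V X (3); add V.
Step 3: frontier [P R 6, R V 17, R X 6] → take P R (6); add R.
Step 4: frontier [R W 15] → take R W (15); add W.
MST edges: P X, V X, P R, R W; total weight 2+3+6+15 = 26.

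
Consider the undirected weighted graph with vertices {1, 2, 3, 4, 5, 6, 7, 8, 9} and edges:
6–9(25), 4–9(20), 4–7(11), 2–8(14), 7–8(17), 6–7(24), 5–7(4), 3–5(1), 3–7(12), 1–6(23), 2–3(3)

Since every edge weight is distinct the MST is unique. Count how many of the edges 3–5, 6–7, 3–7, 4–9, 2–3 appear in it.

Sort edges by weight, then run Kruskal:
3–5 (1): add — endpoints in different components.
2–3 (3): add — endpoints in different components.
5–7 (4): add — endpoints in different components.
4–7 (11): add — endpoints in different components.
3–7 (12): skip — 3 and 7 already connected.
2–8 (14): add — endpoints in different components.
7–8 (17): skip — 7 and 8 already connected.
4–9 (20): add — endpoints in different components.
1–6 (23): add — endpoints in different components.
6–7 (24): add — endpoints in different components.
MST edge set: {3–5, 2–3, 5–7, 4–7, 2–8, 4–9, 1–6, 6–7}.
Of the listed edges, {3–5, 6–7, 4–9, 2–3} are in the MST → 4.

4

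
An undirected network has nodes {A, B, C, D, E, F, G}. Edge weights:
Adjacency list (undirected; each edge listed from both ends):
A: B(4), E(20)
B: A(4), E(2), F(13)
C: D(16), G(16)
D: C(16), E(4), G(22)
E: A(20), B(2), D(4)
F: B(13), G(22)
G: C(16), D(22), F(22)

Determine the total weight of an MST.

55

Prim, starting at G.
Step 1: frontier [C–G 16, D–G 22, F–G 22] → take C–G (16); add C.
Step 2: frontier [C–D 16, D–G 22, F–G 22] → take C–D (16); add D.
Step 3: frontier [D–E 4, F–G 22] → take D–E (4); add E.
Step 4: frontier [B–E 2, A–E 20, F–G 22] → take B–E (2); add B.
Step 5: frontier [A–B 4, B–F 13, A–E 20, F–G 22] → take A–B (4); add A.
Step 6: frontier [B–F 13, F–G 22] → take B–F (13); add F.
MST edges: C–G, C–D, D–E, B–E, A–B, B–F; total weight 16+16+4+2+4+13 = 55.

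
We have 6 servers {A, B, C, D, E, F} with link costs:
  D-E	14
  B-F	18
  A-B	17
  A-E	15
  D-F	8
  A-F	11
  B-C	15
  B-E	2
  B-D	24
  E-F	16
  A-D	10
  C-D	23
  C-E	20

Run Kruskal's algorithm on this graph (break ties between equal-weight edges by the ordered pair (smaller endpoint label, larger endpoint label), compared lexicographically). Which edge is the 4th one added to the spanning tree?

Kruskal: consider edges lightest-first.
B-E (2): add. Components now {A} {B,E} {C} {D} {F}
D-F (8): add. Components now {A} {B,E} {C} {D,F}
A-D (10): add. Components now {A,D,F} {B,E} {C}
A-F (11): skip — A and F already connected.
D-E (14): add. Components now {A,B,D,E,F} {C}
A-E (15): skip — A and E already connected.
B-C (15): add. Components now {A,B,C,D,E,F}
The 4th edge added is D-E.

D-E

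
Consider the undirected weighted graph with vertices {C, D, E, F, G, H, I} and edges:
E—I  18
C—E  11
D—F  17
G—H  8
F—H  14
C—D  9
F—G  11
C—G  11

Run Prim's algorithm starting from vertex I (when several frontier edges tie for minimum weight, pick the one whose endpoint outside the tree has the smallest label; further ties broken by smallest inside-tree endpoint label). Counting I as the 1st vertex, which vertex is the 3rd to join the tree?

C

Prim's algorithm from I:
Step 1: cheapest edge leaving the tree is E—I (18); add E.
Step 2: cheapest edge leaving the tree is C—E (11); add C.
Step 3: cheapest edge leaving the tree is C—D (9); add D.
Step 4: cheapest edge leaving the tree is C—G (11); add G.
Step 5: cheapest edge leaving the tree is G—H (8); add H.
Step 6: cheapest edge leaving the tree is F—G (11); add F.
Vertex order: I, E, C, D, G, H, F. The 3rd vertex is C.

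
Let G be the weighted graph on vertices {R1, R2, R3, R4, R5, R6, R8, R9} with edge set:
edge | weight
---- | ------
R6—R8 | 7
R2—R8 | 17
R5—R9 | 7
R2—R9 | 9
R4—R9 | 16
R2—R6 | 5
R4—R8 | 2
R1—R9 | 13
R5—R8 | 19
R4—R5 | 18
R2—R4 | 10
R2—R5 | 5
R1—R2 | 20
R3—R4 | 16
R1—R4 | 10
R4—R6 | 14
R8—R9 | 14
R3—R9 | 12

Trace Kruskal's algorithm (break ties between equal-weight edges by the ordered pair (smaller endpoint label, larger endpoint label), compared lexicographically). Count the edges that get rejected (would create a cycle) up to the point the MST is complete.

2

Kruskal: consider edges lightest-first.
R4—R8 (2): add — endpoints in different components.
R2—R5 (5): add — endpoints in different components.
R2—R6 (5): add — endpoints in different components.
R5—R9 (7): add — endpoints in different components.
R6—R8 (7): add — endpoints in different components.
R2—R9 (9): skip — R9 and R2 already connected.
R1—R4 (10): add — endpoints in different components.
R2—R4 (10): skip — R2 and R4 already connected.
R3—R9 (12): add — endpoints in different components.
Edges rejected before the tree was complete: 2.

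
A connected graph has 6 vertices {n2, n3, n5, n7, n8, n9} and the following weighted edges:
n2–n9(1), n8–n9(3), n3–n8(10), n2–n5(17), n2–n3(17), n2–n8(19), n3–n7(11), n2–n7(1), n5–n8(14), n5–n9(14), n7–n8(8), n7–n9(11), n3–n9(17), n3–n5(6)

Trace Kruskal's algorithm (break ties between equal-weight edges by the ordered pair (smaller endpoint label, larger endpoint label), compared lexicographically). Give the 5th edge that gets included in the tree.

n3-n8

Sort edges by weight, then run Kruskal:
n2–n7 (1): add. Components now {n3} {n5} {n2,n7} {n9} {n8}
n2–n9 (1): add. Components now {n3} {n5} {n2,n7,n9} {n8}
n8–n9 (3): add. Components now {n3} {n5} {n2,n7,n8,n9}
n3–n5 (6): add. Components now {n3,n5} {n2,n7,n8,n9}
n7–n8 (8): skip — n7 and n8 already connected.
n3–n8 (10): add. Components now {n2,n3,n5,n7,n8,n9}
The 5th edge added is n3–n8.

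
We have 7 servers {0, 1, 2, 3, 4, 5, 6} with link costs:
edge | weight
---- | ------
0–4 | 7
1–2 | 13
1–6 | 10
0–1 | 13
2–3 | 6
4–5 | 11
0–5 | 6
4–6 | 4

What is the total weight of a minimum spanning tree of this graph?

Kruskal: consider edges lightest-first.
4–6 (4): add — endpoints in different components.
0–5 (6): add — endpoints in different components.
2–3 (6): add — endpoints in different components.
0–4 (7): add — endpoints in different components.
1–6 (10): add — endpoints in different components.
4–5 (11): skip — 4 and 5 already connected.
0–1 (13): skip — 0 and 1 already connected.
1–2 (13): add — endpoints in different components.
MST edges: 4–6, 0–5, 2–3, 0–4, 1–6, 1–2; total weight 4+6+6+7+10+13 = 46.

46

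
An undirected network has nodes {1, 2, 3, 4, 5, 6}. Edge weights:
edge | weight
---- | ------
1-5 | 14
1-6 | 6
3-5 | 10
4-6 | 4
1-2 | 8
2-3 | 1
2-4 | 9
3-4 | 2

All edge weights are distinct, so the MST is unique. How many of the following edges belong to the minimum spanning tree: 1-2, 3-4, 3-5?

Kruskal: consider edges lightest-first.
2-3 (1): add. Components now {1} {2,3} {4} {5} {6}
3-4 (2): add. Components now {1} {2,3,4} {5} {6}
4-6 (4): add. Components now {1} {2,3,4,6} {5}
1-6 (6): add. Components now {1,2,3,4,6} {5}
1-2 (8): skip — 1 and 2 already connected.
2-4 (9): skip — 2 and 4 already connected.
3-5 (10): add. Components now {1,2,3,4,5,6}
MST edge set: {2-3, 3-4, 4-6, 1-6, 3-5}.
Of the listed edges, {3-4, 3-5} are in the MST → 2.

2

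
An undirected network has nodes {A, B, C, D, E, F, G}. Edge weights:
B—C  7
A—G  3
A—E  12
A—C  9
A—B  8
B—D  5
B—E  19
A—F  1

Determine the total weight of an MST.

36

Kruskal: consider edges lightest-first.
A—F (1): add — endpoints in different components.
A—G (3): add — endpoints in different components.
B—D (5): add — endpoints in different components.
B—C (7): add — endpoints in different components.
A—B (8): add — endpoints in different components.
A—C (9): skip — A and C already connected.
A—E (12): add — endpoints in different components.
MST edges: A—F, A—G, B—D, B—C, A—B, A—E; total weight 1+3+5+7+8+12 = 36.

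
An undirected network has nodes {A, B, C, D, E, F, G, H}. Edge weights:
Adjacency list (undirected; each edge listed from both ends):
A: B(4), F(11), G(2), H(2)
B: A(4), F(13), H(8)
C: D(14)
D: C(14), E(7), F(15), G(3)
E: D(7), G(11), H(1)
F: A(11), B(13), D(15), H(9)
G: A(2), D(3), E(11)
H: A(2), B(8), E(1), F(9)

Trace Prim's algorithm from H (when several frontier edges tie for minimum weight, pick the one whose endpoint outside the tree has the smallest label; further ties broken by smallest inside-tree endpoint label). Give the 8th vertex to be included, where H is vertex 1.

C

Grow the tree from H using Prim:
Step 1: cheapest edge leaving the tree is E-H (1); add E.
Step 2: cheapest edge leaving the tree is A-H (2); add A.
Step 3: cheapest edge leaving the tree is A-G (2); add G.
Step 4: cheapest edge leaving the tree is D-G (3); add D.
Step 5: cheapest edge leaving the tree is A-B (4); add B.
Step 6: cheapest edge leaving the tree is F-H (9); add F.
Step 7: cheapest edge leaving the tree is C-D (14); add C.
Vertex order: H, E, A, G, D, B, F, C. The 8th vertex is C.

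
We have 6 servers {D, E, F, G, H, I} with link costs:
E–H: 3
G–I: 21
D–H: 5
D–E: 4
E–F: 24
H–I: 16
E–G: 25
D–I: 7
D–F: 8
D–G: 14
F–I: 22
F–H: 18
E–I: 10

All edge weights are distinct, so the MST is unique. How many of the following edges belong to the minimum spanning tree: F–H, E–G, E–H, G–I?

Kruskal: consider edges lightest-first.
E–H (3): add — endpoints in different components.
D–E (4): add — endpoints in different components.
D–H (5): skip — D and H already connected.
D–I (7): add — endpoints in different components.
D–F (8): add — endpoints in different components.
E–I (10): skip — E and I already connected.
D–G (14): add — endpoints in different components.
MST edge set: {E–H, D–E, D–I, D–F, D–G}.
Of the listed edges, {E–H} are in the MST → 1.

1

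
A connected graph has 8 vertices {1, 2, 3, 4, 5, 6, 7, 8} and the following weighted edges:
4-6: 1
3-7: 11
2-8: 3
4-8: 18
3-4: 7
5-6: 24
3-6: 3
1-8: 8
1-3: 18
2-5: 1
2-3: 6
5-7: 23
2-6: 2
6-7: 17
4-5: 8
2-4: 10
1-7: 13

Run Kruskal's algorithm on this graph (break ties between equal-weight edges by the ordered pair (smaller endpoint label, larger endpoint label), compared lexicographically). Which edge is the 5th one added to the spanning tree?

Kruskal's algorithm — process edges by increasing weight (ties by edge label):
2-5 (1): add — endpoints in different components.
4-6 (1): add — endpoints in different components.
2-6 (2): add — endpoints in different components.
2-8 (3): add — endpoints in different components.
3-6 (3): add — endpoints in different components.
2-3 (6): skip — 2 and 3 already connected.
3-4 (7): skip — 3 and 4 already connected.
1-8 (8): add — endpoints in different components.
4-5 (8): skip — 4 and 5 already connected.
2-4 (10): skip — 2 and 4 already connected.
3-7 (11): add — endpoints in different components.
The 5th edge added is 3-6.

3-6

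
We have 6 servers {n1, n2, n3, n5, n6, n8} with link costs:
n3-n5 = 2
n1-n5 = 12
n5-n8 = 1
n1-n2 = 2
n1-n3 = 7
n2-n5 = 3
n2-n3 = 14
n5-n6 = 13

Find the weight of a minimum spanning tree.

21

Prim, starting at n3.
Step 1: cheapest edge leaving the tree is n3-n5 (2); add n5.
Step 2: cheapest edge leaving the tree is n5-n8 (1); add n8.
Step 3: cheapest edge leaving the tree is n2-n5 (3); add n2.
Step 4: cheapest edge leaving the tree is n1-n2 (2); add n1.
Step 5: cheapest edge leaving the tree is n5-n6 (13); add n6.
MST edges: n3-n5, n5-n8, n2-n5, n1-n2, n5-n6; total weight 2+1+3+2+13 = 21.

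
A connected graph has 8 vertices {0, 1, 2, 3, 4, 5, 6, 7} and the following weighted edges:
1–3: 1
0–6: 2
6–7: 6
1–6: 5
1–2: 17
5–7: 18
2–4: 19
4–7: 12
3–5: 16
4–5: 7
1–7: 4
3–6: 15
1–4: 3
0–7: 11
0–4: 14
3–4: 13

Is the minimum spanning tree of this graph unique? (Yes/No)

Yes

Kruskal's algorithm — process edges by increasing weight (ties by edge label):
1–3 (1): add — endpoints in different components.
0–6 (2): add — endpoints in different components.
1–4 (3): add — endpoints in different components.
1–7 (4): add — endpoints in different components.
1–6 (5): add — endpoints in different components.
6–7 (6): skip — 6 and 7 already connected.
4–5 (7): add — endpoints in different components.
0–7 (11): skip — 0 and 7 already connected.
4–7 (12): skip — 4 and 7 already connected.
3–4 (13): skip — 3 and 4 already connected.
0–4 (14): skip — 0 and 4 already connected.
3–6 (15): skip — 3 and 6 already connected.
3–5 (16): skip — 3 and 5 already connected.
1–2 (17): add — endpoints in different components.
Every non-tree edge has weight strictly greater than the heaviest edge on the tree path between its endpoints, so the MST is unique.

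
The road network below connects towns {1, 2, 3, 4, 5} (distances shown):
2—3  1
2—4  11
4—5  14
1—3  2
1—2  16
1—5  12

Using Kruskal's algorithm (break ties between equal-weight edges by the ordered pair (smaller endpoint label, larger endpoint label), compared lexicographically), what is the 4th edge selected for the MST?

Kruskal's algorithm — process edges by increasing weight (ties by edge label):
2—3 (1): add — endpoints in different components.
1—3 (2): add — endpoints in different components.
2—4 (11): add — endpoints in different components.
1—5 (12): add — endpoints in different components.
The 4th edge added is 1—5.

1-5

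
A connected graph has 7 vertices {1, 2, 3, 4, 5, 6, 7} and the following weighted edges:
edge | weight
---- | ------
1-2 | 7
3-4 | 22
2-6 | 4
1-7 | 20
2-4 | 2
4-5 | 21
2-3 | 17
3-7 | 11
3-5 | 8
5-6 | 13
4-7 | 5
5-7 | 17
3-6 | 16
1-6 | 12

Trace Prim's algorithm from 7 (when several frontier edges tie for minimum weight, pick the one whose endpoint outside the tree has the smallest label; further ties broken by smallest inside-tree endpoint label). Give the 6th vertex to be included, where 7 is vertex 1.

Prim's algorithm from 7:
Step 1: frontier [4-7 5, 3-7 11, 5-7 17, 1-7 20] → take 4-7 (5); add 4.
Step 2: frontier [2-4 2, 4-5 21, 3-4 22, 3-7 11, 5-7 17, 1-7 20] → take 2-4 (2); add 2.
Step 3: frontier [2-6 4, 1-2 7, 2-3 17, 4-5 21, 3-4 22, 3-7 11, 5-7 17, 1-7 20] → take 2-6 (4); add 6.
Step 4: frontier [1-2 7, 2-3 17, 4-5 21, 3-4 22, 1-6 12, 5-6 13, 3-6 16, 3-7 11, 5-7 17, 1-7 20] → take 1-2 (7); add 1.
Step 5: frontier [2-3 17, 4-5 21, 3-4 22, 5-6 13, 3-6 16, 3-7 11, 5-7 17] → take 3-7 (11); add 3.
Step 6: frontier [3-5 8, 4-5 21, 5-6 13, 5-7 17] → take 3-5 (8); add 5.
Vertex order: 7, 4, 2, 6, 1, 3, 5. The 6th vertex is 3.

3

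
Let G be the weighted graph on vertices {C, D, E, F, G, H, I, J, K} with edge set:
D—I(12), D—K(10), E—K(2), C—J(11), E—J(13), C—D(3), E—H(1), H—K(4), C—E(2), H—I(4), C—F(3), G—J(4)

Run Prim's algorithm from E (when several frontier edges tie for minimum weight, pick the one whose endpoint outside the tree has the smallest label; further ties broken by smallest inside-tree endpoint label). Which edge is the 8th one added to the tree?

Prim's algorithm from E:
Step 1: cheapest edge leaving the tree is E—H (1); add H.
Step 2: cheapest edge leaving the tree is C—E (2); add C.
Step 3: cheapest edge leaving the tree is E—K (2); add K.
Step 4: cheapest edge leaving the tree is C—D (3); add D.
Step 5: cheapest edge leaving the tree is C—F (3); add F.
Step 6: cheapest edge leaving the tree is H—I (4); add I.
Step 7: cheapest edge leaving the tree is C—J (11); add J.
Step 8: cheapest edge leaving the tree is G—J (4); add G.
The 8th edge added is G—J.

G-J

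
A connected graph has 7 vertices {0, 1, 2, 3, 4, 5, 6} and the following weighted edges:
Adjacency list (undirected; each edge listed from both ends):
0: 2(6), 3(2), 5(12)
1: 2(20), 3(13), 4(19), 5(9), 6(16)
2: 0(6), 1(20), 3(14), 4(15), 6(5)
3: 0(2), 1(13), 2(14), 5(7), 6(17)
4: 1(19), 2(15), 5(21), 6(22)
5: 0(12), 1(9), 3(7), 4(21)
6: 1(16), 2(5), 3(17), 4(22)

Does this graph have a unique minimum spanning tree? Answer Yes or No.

Yes

Sort edges by weight, then run Kruskal:
0—3 (2): add. Components now {0,3} {1} {2} {4} {5} {6}
2—6 (5): add. Components now {0,3} {1} {2,6} {4} {5}
0—2 (6): add. Components now {0,2,3,6} {1} {4} {5}
3—5 (7): add. Components now {0,2,3,5,6} {1} {4}
1—5 (9): add. Components now {0,1,2,3,5,6} {4}
0—5 (12): skip — 0 and 5 already connected.
1—3 (13): skip — 1 and 3 already connected.
2—3 (14): skip — 2 and 3 already connected.
2—4 (15): add. Components now {0,1,2,3,4,5,6}
Every non-tree edge has weight strictly greater than the heaviest edge on the tree path between its endpoints, so the MST is unique.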